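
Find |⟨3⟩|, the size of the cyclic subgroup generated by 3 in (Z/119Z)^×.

48

The order of 3 must divide φ(119) = φ(7·17) = (7−1)·(17−1) = 6·16 = 96 = 2^5 · 3.
Divisors of 96: 1, 2, 3, 4, 6, 8, 12, 16, 24, 32, 48, 96.
Evaluate successive powers at the divisors of 96:
3^1 ≡ 3 (mod 119)
3^2 ≡ 9 (mod 119)
3^3 ≡ 27 (mod 119)
3^4 ≡ 81 (mod 119)
3^6 ≡ 15 (mod 119)
3^8 ≡ 16 (mod 119)
3^12 ≡ 106 (mod 119)
3^16 ≡ 18 (mod 119)
3^24 ≡ 50 (mod 119)
3^32 ≡ 86 (mod 119)
3^48 ≡ 1 (mod 119) ✓
Hence ord(3) = 48.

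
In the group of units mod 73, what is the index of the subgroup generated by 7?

3

By Lagrange's theorem, ord_73(7) divides φ(73) = 73 − 1 = 72 = 2^3 · 3^2.
Divisors of 72: 1, 2, 3, 4, 6, 8, 9, 12, 18, 24, 36, 72.
Evaluate successive powers at the divisors of 72:
7^1 ≡ 7 (mod 73)
7^2 ≡ 49 (mod 73)
7^3 ≡ 51 (mod 73)
7^4 ≡ 65 (mod 73)
7^6 ≡ 46 (mod 73)
7^8 ≡ 64 (mod 73)
7^9 ≡ 10 (mod 73)
7^12 ≡ 72 (mod 73)
7^18 ≡ 27 (mod 73)
7^24 ≡ 1 (mod 73) ✓
So ord_73(7) = 24, hence |⟨7⟩| = 24.
[(Z/73Z)^× : ⟨7⟩] = 72/24 = 3.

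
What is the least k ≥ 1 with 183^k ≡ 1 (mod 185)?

Since 183 ∈ (Z/185Z)^×, its order divides φ(185) = φ(5·37) = (5−1)·(37−1) = 4·36 = 144 = 2^4 · 3^2.
Divisors of 144: 1, 2, 3, 4, 6, 8, 9, 12, 16, 18, 24, 36, 48, 72, 144.
Compute 183^d (mod 185) for the divisors d until we hit 1:
183^1 ≡ 183
183^2 ≡ 4
183^3 ≡ 177
183^4 ≡ 16
183^6 ≡ 64
183^8 ≡ 71
183^9 ≡ 43
183^12 ≡ 26
183^16 ≡ 46
183^18 ≡ 184
183^24 ≡ 121
183^36 ≡ 1
So ord_185(183) = 36.

36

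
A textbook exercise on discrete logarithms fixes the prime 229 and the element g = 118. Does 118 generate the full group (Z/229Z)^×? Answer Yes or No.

No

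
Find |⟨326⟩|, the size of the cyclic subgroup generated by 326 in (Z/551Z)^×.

126

The order of 326 must divide φ(551) = φ(19·29) = (19−1)·(29−1) = 18·28 = 504 = 2^3 · 3^2 · 7.
Divisors of 504: 1, 2, 3, 4, 6, 7, 8, 9, 12, 14, 18, 21, 24, 28, 36, 42, 56, 63, 72, 84, 126, 168, 252, 504.
Check 326^d mod 551 for each divisor in increasing order:
326^1 ≡ 326
326^2 ≡ 484
326^3 ≡ 198
326^4 ≡ 81
326^6 ≡ 83
326^7 ≡ 59
326^8 ≡ 500
326^9 ≡ 455
326^12 ≡ 277
326^14 ≡ 175
326^18 ≡ 400
326^21 ≡ 407
326^24 ≡ 140
326^28 ≡ 320
326^36 ≡ 210
326^42 ≡ 349
326^56 ≡ 465
326^63 ≡ 436
326^72 ≡ 20
326^84 ≡ 30
326^126 ≡ 1
Hence ord(326) = 126.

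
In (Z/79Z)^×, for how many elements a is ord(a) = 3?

2

φ(79) = 79 − 1 = 78 = 2 · 3 · 13.
Since (Z/79Z)^× is cyclic of order 78, the number of elements of order d is φ(d) when d | 78 and 0 otherwise.
3 | 78, and φ(3) = 3 − 1 = 2.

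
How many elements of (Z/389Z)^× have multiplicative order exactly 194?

φ(389) = 389 − 1 = 388 = 2^2 · 97.
Since (Z/389Z)^× is cyclic of order 388, the number of elements of order d is φ(d) when d | 388 and 0 otherwise.
194 = 2 · 97 divides 388, and φ(194) = 96.

96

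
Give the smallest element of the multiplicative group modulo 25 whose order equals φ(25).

φ(25) = φ(5^2) = 5·(5−1) = 20 = 2^2 · 5.
g is a primitive root iff g^(20/q) ≢ 1 (mod 25) for each prime q ∈ {2, 5}.
g = 2: 2^10 ≡ 24; 2^4 ≡ 16 — none is 1, so 2 is a primitive root.
The smallest primitive root modulo 25 is 2.

2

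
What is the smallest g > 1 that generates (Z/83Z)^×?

2

φ(83) = 83 − 1 = 82 = 2 · 41.
Test candidates g = 2, 3, … against the prime factors q ∈ {2, 41} of φ(83): g is a generator iff g^(82/q) ≢ 1 for every such q.
g = 2: 2^41 ≡ 82; 2^2 ≡ 4 — none is 1, so 2 is a primitive root.
Hence the least primitive root of 83 is 2.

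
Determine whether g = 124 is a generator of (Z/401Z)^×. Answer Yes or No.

φ(401) = 401 − 1 = 400 = 2^4 · 5^2.
124 is a primitive root mod 401 iff 124^(φ(401)/q) ≢ 1 for every prime q | φ(401), i.e. q ∈ {2, 5}.
124^200 ≡ 400 (mod 401)  [q = 2: ≢ 1 ✓]
124^80 ≡ 39 (mod 401)  [q = 5: ≢ 1 ✓]
All checks pass, so 124 has order 400 and is a primitive root modulo 401.

Yes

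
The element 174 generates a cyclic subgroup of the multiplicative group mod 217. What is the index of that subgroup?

By Lagrange's theorem, ord_217(174) divides φ(217) = φ(7·31) = (7−1)·(31−1) = 6·30 = 180 = 2^2 · 3^2 · 5.
Divisors of 180: 1, 2, 3, 4, 5, 6, 9, 10, 12, 15, 18, 20, 30, 36, 45, 60, 90, 180.
Compute 174^d (mod 217) for the divisors d until we hit 1:
174^1 ≡ 174 (mod 217)
174^2 ≡ 113 (mod 217)
174^3 ≡ 132 (mod 217)
174^4 ≡ 183 (mod 217)
174^5 ≡ 160 (mod 217)
174^6 ≡ 64 (mod 217)
174^9 ≡ 202 (mod 217)
174^10 ≡ 211 (mod 217)
174^12 ≡ 190 (mod 217)
174^15 ≡ 125 (mod 217)
174^18 ≡ 8 (mod 217)
174^20 ≡ 36 (mod 217)
174^30 ≡ 1 (mod 217) ✓
Thus |⟨174⟩| = ord(174) = 30.
[(Z/217Z)^× : ⟨174⟩] = 180/30 = 6.

6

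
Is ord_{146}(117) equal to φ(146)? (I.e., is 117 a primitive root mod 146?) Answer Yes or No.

φ(146) = φ(2)·φ(73) = 1·72 = 72 = 2^3 · 3^2.
It suffices to check that the order of 117 is not a proper divisor of 72: compute 117^(72/q) for q ∈ {2, 3}.
117^36 ≡ 145 (mod 146)  [q = 2: ≢ 1 ✓]
117^24 ≡ 137 (mod 146)  [q = 3: ≢ 1 ✓]
Every test exponent gives a nontrivial residue, hence 117 generates the full group.

Yes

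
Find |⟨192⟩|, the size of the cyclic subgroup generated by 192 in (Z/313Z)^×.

78

ord(192) | φ(313) = 313 − 1 = 312 = 2^3 · 3 · 13.
Divisors of 312: 1, 2, 3, 4, 6, 8, 12, 13, 24, 26, 39, 52, 78, 104, 156, 312.
Test each divisor d:
192^1 ≡ 192 (mod 313)
192^2 ≡ 243 (mod 313)
192^3 ≡ 19 (mod 313)
192^4 ≡ 205 (mod 313)
192^6 ≡ 48 (mod 313)
192^8 ≡ 83 (mod 313)
192^12 ≡ 113 (mod 313)
192^13 ≡ 99 (mod 313)
192^24 ≡ 249 (mod 313)
192^26 ≡ 98 (mod 313)
192^39 ≡ 312 (mod 313)
192^52 ≡ 214 (mod 313)
192^78 ≡ 1 (mod 313) ✓
Therefore the multiplicative order of 192 modulo 313 is 78.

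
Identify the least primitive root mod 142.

7

φ(142) = φ(2)·φ(71) = 1·70 = 70 = 2 · 5 · 7.
g is a primitive root iff g^(70/q) ≢ 1 (mod 142) for each prime q ∈ {2, 5, 7}.
g = 2: gcd(2, 142) = 2 > 1, not a unit — skip.
g = 3: 3^35 ≡ 1 — hits 1, so not a primitive root.
g = 4: gcd(4, 142) = 2 > 1, not a unit — skip.
g = 5: 5^35 ≡ 1 — hits 1, so not a primitive root.
g = 6: gcd(6, 142) = 2 > 1, not a unit — skip.
g = 7: 7^35 ≡ 141; 7^14 ≡ 125; 7^10 ≡ 45 — none is 1, so 7 is a primitive root.
Hence the least primitive root of 142 is 7.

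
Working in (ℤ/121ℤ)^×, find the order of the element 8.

110

By Lagrange's theorem, ord_121(8) divides φ(121) = φ(11^2) = 11·(11−1) = 110 = 2 · 5 · 11.
Divisors of 110: 1, 2, 5, 10, 11, 22, 55, 110.
Evaluate successive powers at the divisors of 110:
8^1 ≡ 8 (mod 121)
8^2 ≡ 64 (mod 121)
8^5 ≡ 98 (mod 121)
8^10 ≡ 45 (mod 121)
8^11 ≡ 118 (mod 121)
8^22 ≡ 9 (mod 121)
8^55 ≡ 120 (mod 121)
8^110 ≡ 1 (mod 121) ✓
Hence ord(8) = 110.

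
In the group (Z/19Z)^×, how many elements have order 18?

φ(19) = 19 − 1 = 18 = 2 · 3^2.
(Z/19Z)^× is cyclic (|G| = 18); a cyclic group of order m has exactly φ(d) elements of each order d | m, and none otherwise.
18 = 2 · 3^2 divides 18, and φ(18) = 6.

6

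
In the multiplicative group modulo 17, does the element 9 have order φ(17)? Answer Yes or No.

No

φ(17) = 17 − 1 = 16 = 2^4.
An element g generates (Z/17Z)^× iff g^(16/q) ≢ 1 (mod 17) for each prime q ∈ {2}.
9^8 ≡ 1 (mod 17)  [q = 2: ≡ 1 ✗]
Since 9^8 ≡ 1, the order of 9 divides 8 < 16, so 9 is not a primitive root.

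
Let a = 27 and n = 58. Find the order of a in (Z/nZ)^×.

28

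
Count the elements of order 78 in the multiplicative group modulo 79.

24

φ(79) = 79 − 1 = 78 = 2 · 3 · 13.
(Z/79Z)^× is cyclic (|G| = 78); a cyclic group of order m has exactly φ(d) elements of each order d | m, and none otherwise.
78 = 2 · 3 · 13 divides 78, and φ(78) = 24.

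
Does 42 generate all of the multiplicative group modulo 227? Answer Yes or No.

Yes

φ(227) = 227 − 1 = 226 = 2 · 113.
It suffices to check that the order of 42 is not a proper divisor of 226: compute 42^(226/q) for q ∈ {2, 113}.
42^113 ≡ 226 (mod 227)  [q = 2: ≢ 1 ✓]
42^2 ≡ 175 (mod 227)  [q = 113: ≢ 1 ✓]
Every test exponent gives a nontrivial residue, hence 42 generates the full group.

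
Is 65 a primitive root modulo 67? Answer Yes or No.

φ(67) = 67 − 1 = 66 = 2 · 3 · 11.
Test 65^(66/q) mod 67 for each prime factor q of 66:
65^33 ≡ 1 (mod 67)  [q = 2: ≡ 1 ✗]
65^22 ≡ 37 (mod 67)  [q = 3: ≢ 1 ✓]
65^6 ≡ 64 (mod 67)  [q = 11: ≢ 1 ✓]
Since 65^33 ≡ 1, the order of 65 divides 33 < 66, so 65 is not a primitive root.

No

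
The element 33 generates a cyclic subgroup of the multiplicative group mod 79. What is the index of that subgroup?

Since 33 ∈ (Z/79Z)^×, its order divides φ(79) = 79 − 1 = 78 = 2 · 3 · 13.
Divisors of 78: 1, 2, 3, 6, 13, 26, 39, 78.
Test each divisor d:
33^1 ≡ 33 (mod 79)
33^2 ≡ 62 (mod 79)
33^3 ≡ 71 (mod 79)
33^6 ≡ 64 (mod 79)
33^13 ≡ 78 (mod 79)
33^26 ≡ 1 (mod 79) ✓
So ord_79(33) = 26, hence |⟨33⟩| = 26.
[(Z/79Z)^× : ⟨33⟩] = 78/26 = 3.

3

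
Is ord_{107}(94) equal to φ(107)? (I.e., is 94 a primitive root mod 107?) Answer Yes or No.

φ(107) = 107 − 1 = 106 = 2 · 53.
94 is a primitive root mod 107 iff 94^(φ(107)/q) ≢ 1 for every prime q | φ(107), i.e. q ∈ {2, 53}.
94^53 ≡ 106 (mod 107)  [q = 2: ≢ 1 ✓]
94^2 ≡ 62 (mod 107)  [q = 53: ≢ 1 ✓]
Every test exponent gives a nontrivial residue, hence 94 generates the full group.

Yes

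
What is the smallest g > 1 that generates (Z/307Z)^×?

φ(307) = 307 − 1 = 306 = 2 · 3^2 · 17.
g is a primitive root iff g^(306/q) ≢ 1 (mod 307) for each prime q ∈ {2, 3, 17}.
g = 2: 2^153 ≡ 306; 2^102 ≡ 1 — hits 1, so not a primitive root.
g = 3: 3^153 ≡ 306; 3^102 ≡ 1 — hits 1, so not a primitive root.
g = 4: 4^153 ≡ 1 — hits 1, so not a primitive root.
g = 5: 5^153 ≡ 306; 5^102 ≡ 289; 5^18 ≡ 81 — none is 1, so 5 is a primitive root.
So 5 is the smallest generator of (Z/307Z)^×.

5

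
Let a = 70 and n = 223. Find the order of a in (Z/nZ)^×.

222

Since 70 ∈ (Z/223Z)^×, its order divides φ(223) = 223 − 1 = 222 = 2 · 3 · 37.
Divisors of 222: 1, 2, 3, 6, 37, 74, 111, 222.
Check 70^d mod 223 for each divisor in increasing order:
70^1 ≡ 70 (mod 223)
70^2 ≡ 217 (mod 223)
70^3 ≡ 26 (mod 223)
70^6 ≡ 7 (mod 223)
70^37 ≡ 40 (mod 223)
70^74 ≡ 39 (mod 223)
70^111 ≡ 222 (mod 223)
70^222 ≡ 1 (mod 223) ✓
So ord_223(70) = 222.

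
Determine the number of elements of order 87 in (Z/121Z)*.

0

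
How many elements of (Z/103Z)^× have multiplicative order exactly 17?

φ(103) = 103 − 1 = 102 = 2 · 3 · 17.
(Z/103Z)^× is cyclic (|G| = 102); a cyclic group of order m has exactly φ(d) elements of each order d | m, and none otherwise.
17 | 102, and φ(17) = 17 − 1 = 16.

16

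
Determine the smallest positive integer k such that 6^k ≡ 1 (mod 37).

ord(6) | φ(37) = 37 − 1 = 36 = 2^2 · 3^2.
Divisors of 36: 1, 2, 3, 4, 6, 9, 12, 18, 36.
Compute 6^d (mod 37) for the divisors d until we hit 1:
6^1 ≡ 6 (mod 37)
6^2 ≡ 36 (mod 37)
6^3 ≡ 31 (mod 37)
6^4 ≡ 1 (mod 37) ✓
So ord_37(6) = 4.

4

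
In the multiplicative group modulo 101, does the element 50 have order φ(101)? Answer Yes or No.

φ(101) = 101 − 1 = 100 = 2^2 · 5^2.
It suffices to check that the order of 50 is not a proper divisor of 100: compute 50^(100/q) for q ∈ {2, 5}.
50^50 ≡ 100 (mod 101)  [q = 2: ≢ 1 ✓]
50^20 ≡ 84 (mod 101)  [q = 5: ≢ 1 ✓]
All checks pass, so 50 has order 100 and is a primitive root modulo 101.

Yes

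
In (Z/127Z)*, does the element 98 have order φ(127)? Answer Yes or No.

No

φ(127) = 127 − 1 = 126 = 2 · 3^2 · 7.
Test 98^(126/q) mod 127 for each prime factor q of 126:
98^63 ≡ 1 (mod 127)  [q = 2: ≡ 1 ✗]
98^42 ≡ 19 (mod 127)  [q = 3: ≢ 1 ✓]
98^18 ≡ 4 (mod 127)  [q = 7: ≢ 1 ✓]
The check at q = 2 fails, so 98 generates a proper subgroup.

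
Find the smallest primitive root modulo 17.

3

φ(17) = 17 − 1 = 16 = 2^4.
Test candidates g = 2, 3, … against the prime factors q ∈ {2} of φ(17): g is a generator iff g^(16/q) ≢ 1 for every such q.
g = 2: 2^8 ≡ 1 — hits 1, so not a primitive root.
g = 3: 3^8 ≡ 16 — none is 1, so 3 is a primitive root.
Hence the least primitive root of 17 is 3.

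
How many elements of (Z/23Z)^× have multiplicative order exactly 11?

φ(23) = 23 − 1 = 22 = 2 · 11.
In a cyclic group of order 22, there are φ(d) elements of order d for each divisor d of 22, and zero for non-divisors.
11 | 22, and φ(11) = 11 − 1 = 10.

10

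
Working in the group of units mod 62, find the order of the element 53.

By Lagrange's theorem, ord_62(53) divides φ(62) = φ(2)·φ(31) = 1·30 = 30 = 2 · 3 · 5.
Divisors of 30: 1, 2, 3, 5, 6, 10, 15, 30.
Check 53^d mod 62 for each divisor in increasing order:
53^1 ≡ 53 (mod 62)
53^2 ≡ 19 (mod 62)
53^3 ≡ 15 (mod 62)
53^5 ≡ 37 (mod 62)
53^6 ≡ 39 (mod 62)
53^10 ≡ 5 (mod 62)
53^15 ≡ 61 (mod 62)
53^30 ≡ 1 (mod 62) ✓
Hence ord(53) = 30.

30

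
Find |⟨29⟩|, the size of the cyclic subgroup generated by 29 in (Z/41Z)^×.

By Lagrange's theorem, ord_41(29) divides φ(41) = 41 − 1 = 40 = 2^3 · 5.
Divisors of 40: 1, 2, 4, 5, 8, 10, 20, 40.
Compute 29^d (mod 41) for the divisors d until we hit 1:
29^1 ≡ 29
29^2 ≡ 21
29^4 ≡ 31
29^5 ≡ 38
29^8 ≡ 18
29^10 ≡ 9
29^20 ≡ 40
29^40 ≡ 1
Therefore the multiplicative order of 29 modulo 41 is 40.

40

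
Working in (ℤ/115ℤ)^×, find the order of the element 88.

44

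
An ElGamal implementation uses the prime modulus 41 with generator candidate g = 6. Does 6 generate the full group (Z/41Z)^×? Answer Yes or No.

Yes

φ(41) = 41 − 1 = 40 = 2^3 · 5.
6 is a primitive root mod 41 iff 6^(φ(41)/q) ≢ 1 for every prime q | φ(41), i.e. q ∈ {2, 5}.
6^20 ≡ 40 (mod 41)  [q = 2: ≢ 1 ✓]
6^8 ≡ 10 (mod 41)  [q = 5: ≢ 1 ✓]
All checks pass, so 6 has order 40 and is a primitive root modulo 41.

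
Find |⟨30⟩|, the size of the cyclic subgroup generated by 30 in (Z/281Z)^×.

280

The order of 30 must divide φ(281) = 281 − 1 = 280 = 2^3 · 5 · 7.
Divisors of 280: 1, 2, 4, 5, 7, 8, 10, 14, 20, 28, 35, 40, 56, 70, 140, 280.
Check 30^d mod 281 for each divisor in increasing order:
30^1 ≡ 30
30^2 ≡ 57
30^4 ≡ 158
30^5 ≡ 244
30^7 ≡ 139
30^8 ≡ 236
30^10 ≡ 245
30^14 ≡ 213
30^20 ≡ 172
30^28 ≡ 128
30^35 ≡ 89
30^40 ≡ 79
30^56 ≡ 86
30^70 ≡ 53
30^140 ≡ 280
30^280 ≡ 1
Hence ord(30) = 280.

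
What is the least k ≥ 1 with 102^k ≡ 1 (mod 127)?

The order of 102 must divide φ(127) = 127 − 1 = 126 = 2 · 3^2 · 7.
Divisors of 126: 1, 2, 3, 6, 7, 9, 14, 18, 21, 42, 63, 126.
Check 102^d mod 127 for each divisor in increasing order:
102^1 ≡ 102
102^2 ≡ 117
102^3 ≡ 123
102^6 ≡ 16
102^7 ≡ 108
102^9 ≡ 63
102^14 ≡ 107
102^18 ≡ 32
102^21 ≡ 126
102^42 ≡ 1
The smallest such exponent is 42, so the order of 102 is 42.

42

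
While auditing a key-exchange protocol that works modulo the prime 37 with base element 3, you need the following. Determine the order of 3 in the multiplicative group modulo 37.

18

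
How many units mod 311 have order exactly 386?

0

φ(311) = 311 − 1 = 310 = 2 · 5 · 31.
In a cyclic group of order 310, there are φ(d) elements of order d for each divisor d of 310, and zero for non-divisors.
Since 386 ∤ 310, the count is 0.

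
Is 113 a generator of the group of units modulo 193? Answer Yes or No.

φ(193) = 193 − 1 = 192 = 2^6 · 3.
An element g generates (Z/193Z)^× iff g^(192/q) ≢ 1 (mod 193) for each prime q ∈ {2, 3}.
113^96 ≡ 192 (mod 193)  [q = 2: ≢ 1 ✓]
113^64 ≡ 108 (mod 193)  [q = 3: ≢ 1 ✓]
None equal 1, so ord_193(113) = 192: 113 is a primitive root.

Yes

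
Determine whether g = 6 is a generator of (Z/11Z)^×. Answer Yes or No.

Yes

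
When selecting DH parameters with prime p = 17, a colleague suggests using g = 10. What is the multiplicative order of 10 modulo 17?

16

ord(10) | φ(17) = 17 − 1 = 16 = 2^4.
Divisors of 16: 1, 2, 4, 8, 16.
Compute 10^d (mod 17) for the divisors d until we hit 1:
10^1 ≡ 10
10^2 ≡ 15
10^4 ≡ 4
10^8 ≡ 16
10^16 ≡ 1
So ord_17(10) = 16.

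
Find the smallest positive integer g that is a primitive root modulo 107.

2

φ(107) = 107 − 1 = 106 = 2 · 53.
Test candidates g = 2, 3, … against the prime factors q ∈ {2, 53} of φ(107): g is a generator iff g^(106/q) ≢ 1 for every such q.
g = 2: 2^53 ≡ 106; 2^2 ≡ 4 — none is 1, so 2 is a primitive root.
Hence the least primitive root of 107 is 2.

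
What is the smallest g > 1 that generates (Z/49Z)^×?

3

φ(49) = φ(7^2) = 7·(7−1) = 42 = 2 · 3 · 7.
Test candidates g = 2, 3, … against the prime factors q ∈ {2, 3, 7} of φ(49): g is a generator iff g^(42/q) ≢ 1 for every such q.
g = 2: 2^21 ≡ 1 — hits 1, so not a primitive root.
g = 3: 3^21 ≡ 48; 3^14 ≡ 30; 3^6 ≡ 43 — none is 1, so 3 is a primitive root.
Hence the least primitive root of 49 is 3.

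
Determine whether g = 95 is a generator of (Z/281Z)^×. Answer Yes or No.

φ(281) = 281 − 1 = 280 = 2^3 · 5 · 7.
Test 95^(280/q) mod 281 for each prime factor q of 280:
95^140 ≡ 280 (mod 281)  [q = 2: ≢ 1 ✓]
95^56 ≡ 90 (mod 281)  [q = 5: ≢ 1 ✓]
95^40 ≡ 249 (mod 281)  [q = 7: ≢ 1 ✓]
None equal 1, so ord_281(95) = 280: 95 is a primitive root.

Yes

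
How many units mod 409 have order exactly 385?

φ(409) = 409 − 1 = 408 = 2^3 · 3 · 17.
(Z/409Z)^× is cyclic (|G| = 408); a cyclic group of order m has exactly φ(d) elements of each order d | m, and none otherwise.
Here 408 is not a multiple of 385, so there are no elements of order 385.

0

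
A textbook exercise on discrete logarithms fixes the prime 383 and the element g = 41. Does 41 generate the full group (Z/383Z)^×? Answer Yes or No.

Yes

φ(383) = 383 − 1 = 382 = 2 · 191.
Test 41^(382/q) mod 383 for each prime factor q of 382:
41^191 ≡ 382 (mod 383)  [q = 2: ≢ 1 ✓]
41^2 ≡ 149 (mod 383)  [q = 191: ≢ 1 ✓]
All checks pass, so 41 has order 382 and is a primitive root modulo 383.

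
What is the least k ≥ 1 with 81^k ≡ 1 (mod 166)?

The order of 81 must divide φ(166) = φ(2)·φ(83) = 1·82 = 82 = 2 · 41.
Divisors of 82: 1, 2, 41, 82.
Check 81^d mod 166 for each divisor in increasing order:
81^1 ≡ 81
81^2 ≡ 87
81^41 ≡ 1
Therefore the multiplicative order of 81 modulo 166 is 41.

41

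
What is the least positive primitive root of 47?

5

φ(47) = 47 − 1 = 46 = 2 · 23.
Test candidates g = 2, 3, … against the prime factors q ∈ {2, 23} of φ(47): g is a generator iff g^(46/q) ≢ 1 for every such q.
g = 2: 2^23 ≡ 1 — hits 1, so not a primitive root.
g = 3: 3^23 ≡ 1 — hits 1, so not a primitive root.
g = 4: 4^23 ≡ 1 — hits 1, so not a primitive root.
g = 5: 5^23 ≡ 46; 5^2 ≡ 25 — none is 1, so 5 is a primitive root.
The smallest primitive root modulo 47 is 5.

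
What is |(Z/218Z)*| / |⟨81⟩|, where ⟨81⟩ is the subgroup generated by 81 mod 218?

4

By Lagrange's theorem, ord_218(81) divides φ(218) = φ(2)·φ(109) = 1·108 = 108 = 2^2 · 3^3.
Divisors of 108: 1, 2, 3, 4, 6, 9, 12, 18, 27, 36, 54, 108.
Check 81^d mod 218 for each divisor in increasing order:
81^1 ≡ 81
81^2 ≡ 21
81^3 ≡ 175
81^4 ≡ 5
81^6 ≡ 105
81^9 ≡ 63
81^12 ≡ 125
81^18 ≡ 45
81^27 ≡ 1
Thus |⟨81⟩| = ord(81) = 27.
The index is φ(218) / ord(81) = 108 / 27 = 4.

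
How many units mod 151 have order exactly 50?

20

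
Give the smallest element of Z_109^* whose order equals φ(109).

φ(109) = 109 − 1 = 108 = 2^2 · 3^3.
g is a primitive root iff g^(108/q) ≢ 1 (mod 109) for each prime q ∈ {2, 3}.
g = 2: 2^54 ≡ 108; 2^36 ≡ 1 — hits 1, so not a primitive root.
g = 3: 3^54 ≡ 1 — hits 1, so not a primitive root.
g = 4: 4^54 ≡ 1 — hits 1, so not a primitive root.
g = 5: 5^54 ≡ 1 — hits 1, so not a primitive root.
g = 6: 6^54 ≡ 108; 6^36 ≡ 63 — none is 1, so 6 is a primitive root.
Hence the least primitive root of 109 is 6.

6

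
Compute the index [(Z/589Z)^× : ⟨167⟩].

6

Since 167 ∈ (Z/589Z)^×, its order divides φ(589) = φ(19·31) = (19−1)·(31−1) = 18·30 = 540 = 2^2 · 3^3 · 5.
Divisors of 540: 1, 2, 3, 4, 5, 6, 9, 10, 12, 15, 18, 20, 27, 30, 36, 45, 54, 60, 90, 108, 135, 180, 270, 540.
Evaluate successive powers at the divisors of 540:
167^1 ≡ 167 (mod 589)
167^2 ≡ 206 (mod 589)
167^3 ≡ 240 (mod 589)
167^4 ≡ 28 (mod 589)
167^5 ≡ 553 (mod 589)
167^6 ≡ 467 (mod 589)
167^9 ≡ 170 (mod 589)
167^10 ≡ 118 (mod 589)
167^12 ≡ 159 (mod 589)
167^15 ≡ 464 (mod 589)
167^18 ≡ 39 (mod 589)
167^20 ≡ 377 (mod 589)
167^27 ≡ 151 (mod 589)
167^30 ≡ 311 (mod 589)
167^36 ≡ 343 (mod 589)
167^45 ≡ 588 (mod 589)
167^54 ≡ 419 (mod 589)
167^60 ≡ 125 (mod 589)
167^90 ≡ 1 (mod 589) ✓
So ord_589(167) = 90, hence |⟨167⟩| = 90.
Index = |(Z/589Z)^×| / |⟨167⟩| = 540 / 90 = 6.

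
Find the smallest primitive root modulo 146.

5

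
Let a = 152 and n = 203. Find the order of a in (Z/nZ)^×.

42

ord(152) | φ(203) = φ(7·29) = (7−1)·(29−1) = 6·28 = 168 = 2^3 · 3 · 7.
Divisors of 168: 1, 2, 3, 4, 6, 7, 8, 12, 14, 21, 24, 28, 42, 56, 84, 168.
Check 152^d mod 203 for each divisor in increasing order:
152^1 ≡ 152 (mod 203)
152^2 ≡ 165 (mod 203)
152^3 ≡ 111 (mod 203)
152^4 ≡ 23 (mod 203)
152^6 ≡ 141 (mod 203)
152^7 ≡ 117 (mod 203)
152^8 ≡ 123 (mod 203)
152^12 ≡ 190 (mod 203)
152^14 ≡ 88 (mod 203)
152^21 ≡ 146 (mod 203)
152^24 ≡ 169 (mod 203)
152^28 ≡ 30 (mod 203)
152^42 ≡ 1 (mod 203) ✓
The smallest such exponent is 42, so the order of 152 is 42.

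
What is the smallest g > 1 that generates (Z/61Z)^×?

2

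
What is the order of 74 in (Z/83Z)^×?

82

By Lagrange's theorem, ord_83(74) divides φ(83) = 83 − 1 = 82 = 2 · 41.
Divisors of 82: 1, 2, 41, 82.
Check 74^d mod 83 for each divisor in increasing order:
74^1 ≡ 74 (mod 83)
74^2 ≡ 81 (mod 83)
74^41 ≡ 82 (mod 83)
74^82 ≡ 1 (mod 83) ✓
Therefore the multiplicative order of 74 modulo 83 is 82.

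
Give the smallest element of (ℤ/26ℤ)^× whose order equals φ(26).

7

φ(26) = φ(2)·φ(13) = 1·12 = 12 = 2^2 · 3.
g is a primitive root iff g^(12/q) ≢ 1 (mod 26) for each prime q ∈ {2, 3}.
g = 2: gcd(2, 26) = 2 > 1, not a unit — skip.
g = 3: 3^6 ≡ 1 — hits 1, so not a primitive root.
g = 4: gcd(4, 26) = 2 > 1, not a unit — skip.
g = 5: 5^6 ≡ 25; 5^4 ≡ 1 — hits 1, so not a primitive root.
g = 6: gcd(6, 26) = 2 > 1, not a unit — skip.
g = 7: 7^6 ≡ 25; 7^4 ≡ 9 — none is 1, so 7 is a primitive root.
Hence the least primitive root of 26 is 7.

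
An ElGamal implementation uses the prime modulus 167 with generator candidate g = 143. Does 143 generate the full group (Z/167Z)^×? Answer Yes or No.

φ(167) = 167 − 1 = 166 = 2 · 83.
It suffices to check that the order of 143 is not a proper divisor of 166: compute 143^(166/q) for q ∈ {2, 83}.
143^83 ≡ 166 (mod 167)  [q = 2: ≢ 1 ✓]
143^2 ≡ 75 (mod 167)  [q = 83: ≢ 1 ✓]
Every test exponent gives a nontrivial residue, hence 143 generates the full group.

Yes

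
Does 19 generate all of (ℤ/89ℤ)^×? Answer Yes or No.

Yes

φ(89) = 89 − 1 = 88 = 2^3 · 11.
Test 19^(88/q) mod 89 for each prime factor q of 88:
19^44 ≡ 88 (mod 89)  [q = 2: ≢ 1 ✓]
19^8 ≡ 2 (mod 89)  [q = 11: ≢ 1 ✓]
Every test exponent gives a nontrivial residue, hence 19 generates the full group.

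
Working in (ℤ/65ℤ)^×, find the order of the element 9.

6

ord(9) | φ(65) = φ(5·13) = (5−1)·(13−1) = 4·12 = 48 = 2^4 · 3.
Divisors of 48: 1, 2, 3, 4, 6, 8, 12, 16, 24, 48.
Check 9^d mod 65 for each divisor in increasing order:
9^1 ≡ 9 (mod 65)
9^2 ≡ 16 (mod 65)
9^3 ≡ 14 (mod 65)
9^4 ≡ 61 (mod 65)
9^6 ≡ 1 (mod 65) ✓
The smallest such exponent is 6, so the order of 9 is 6.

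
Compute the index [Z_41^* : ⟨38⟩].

Since 38 ∈ (Z/41Z)^×, its order divides φ(41) = 41 − 1 = 40 = 2^3 · 5.
Divisors of 40: 1, 2, 4, 5, 8, 10, 20, 40.
Evaluate successive powers at the divisors of 40:
38^1 ≡ 38 (mod 41)
38^2 ≡ 9 (mod 41)
38^4 ≡ 40 (mod 41)
38^5 ≡ 3 (mod 41)
38^8 ≡ 1 (mod 41) ✓
So ord_41(38) = 8, hence |⟨38⟩| = 8.
Index = |(Z/41Z)^×| / |⟨38⟩| = 40 / 8 = 5.

5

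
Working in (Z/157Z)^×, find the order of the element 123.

ord(123) | φ(157) = 157 − 1 = 156 = 2^2 · 3 · 13.
Divisors of 156: 1, 2, 3, 4, 6, 12, 13, 26, 39, 52, 78, 156.
Test each divisor d:
123^1 ≡ 123 (mod 157)
123^2 ≡ 57 (mod 157)
123^3 ≡ 103 (mod 157)
123^4 ≡ 109 (mod 157)
123^6 ≡ 90 (mod 157)
123^12 ≡ 93 (mod 157)
123^13 ≡ 135 (mod 157)
123^26 ≡ 13 (mod 157)
123^39 ≡ 28 (mod 157)
123^52 ≡ 12 (mod 157)
123^78 ≡ 156 (mod 157)
123^156 ≡ 1 (mod 157) ✓
So ord_157(123) = 156.

156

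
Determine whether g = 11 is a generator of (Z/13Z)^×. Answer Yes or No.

Yes

φ(13) = 13 − 1 = 12 = 2^2 · 3.
11 is a primitive root mod 13 iff 11^(φ(13)/q) ≢ 1 for every prime q | φ(13), i.e. q ∈ {2, 3}.
11^6 ≡ 12 (mod 13)  [q = 2: ≢ 1 ✓]
11^4 ≡ 3 (mod 13)  [q = 3: ≢ 1 ✓]
All checks pass, so 11 has order 12 and is a primitive root modulo 13.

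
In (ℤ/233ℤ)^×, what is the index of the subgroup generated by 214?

Since 214 ∈ (Z/233Z)^×, its order divides φ(233) = 233 − 1 = 232 = 2^3 · 29.
Divisors of 232: 1, 2, 4, 8, 29, 58, 116, 232.
Test each divisor d:
214^1 ≡ 214 (mod 233)
214^2 ≡ 128 (mod 233)
214^4 ≡ 74 (mod 233)
214^8 ≡ 117 (mod 233)
214^29 ≡ 232 (mod 233)
214^58 ≡ 1 (mod 233) ✓
The order of 214 is 58, so the subgroup it generates has 58 elements.
[(Z/233Z)^× : ⟨214⟩] = 232/58 = 4.

4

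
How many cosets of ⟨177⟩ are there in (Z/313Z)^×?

ord(177) | φ(313) = 313 − 1 = 312 = 2^3 · 3 · 13.
Divisors of 312: 1, 2, 3, 4, 6, 8, 12, 13, 24, 26, 39, 52, 78, 104, 156, 312.
Compute 177^d (mod 313) for the divisors d until we hit 1:
177^1 ≡ 177 (mod 313)
177^2 ≡ 29 (mod 313)
177^3 ≡ 125 (mod 313)
177^4 ≡ 215 (mod 313)
177^6 ≡ 288 (mod 313)
177^8 ≡ 214 (mod 313)
177^12 ≡ 312 (mod 313)
177^13 ≡ 136 (mod 313)
177^24 ≡ 1 (mod 313) ✓
The order of 177 is 24, so the subgroup it generates has 24 elements.
The index is φ(313) / ord(177) = 312 / 24 = 13.

13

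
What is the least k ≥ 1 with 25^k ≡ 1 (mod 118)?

29

By Lagrange's theorem, ord_118(25) divides φ(118) = φ(2)·φ(59) = 1·58 = 58 = 2 · 29.
Divisors of 58: 1, 2, 29, 58.
Compute 25^d (mod 118) for the divisors d until we hit 1:
25^1 ≡ 25 (mod 118)
25^2 ≡ 35 (mod 118)
25^29 ≡ 1 (mod 118) ✓
So ord_118(25) = 29.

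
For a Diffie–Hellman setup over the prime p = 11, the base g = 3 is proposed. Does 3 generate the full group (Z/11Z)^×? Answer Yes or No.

No

φ(11) = 11 − 1 = 10 = 2 · 5.
Test 3^(10/q) mod 11 for each prime factor q of 10:
3^5 ≡ 1 (mod 11)  [q = 2: ≡ 1 ✗]
3^2 ≡ 9 (mod 11)  [q = 5: ≢ 1 ✓]
The check at q = 2 fails, so 3 generates a proper subgroup.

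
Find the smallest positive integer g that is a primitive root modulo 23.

5

φ(23) = 23 − 1 = 22 = 2 · 11.
Test candidates g = 2, 3, … against the prime factors q ∈ {2, 11} of φ(23): g is a generator iff g^(22/q) ≢ 1 for every such q.
g = 2: 2^11 ≡ 1 — hits 1, so not a primitive root.
g = 3: 3^11 ≡ 1 — hits 1, so not a primitive root.
g = 4: 4^11 ≡ 1 — hits 1, so not a primitive root.
g = 5: 5^11 ≡ 22; 5^2 ≡ 2 — none is 1, so 5 is a primitive root.
The smallest primitive root modulo 23 is 5.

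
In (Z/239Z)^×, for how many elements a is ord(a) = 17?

16

φ(239) = 239 − 1 = 238 = 2 · 7 · 17.
(Z/239Z)^× is cyclic (|G| = 238); a cyclic group of order m has exactly φ(d) elements of each order d | m, and none otherwise.
17 | 238, and φ(17) = 17 − 1 = 16.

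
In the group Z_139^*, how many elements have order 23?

22

φ(139) = 139 − 1 = 138 = 2 · 3 · 23.
(Z/139Z)^× is cyclic (|G| = 138); a cyclic group of order m has exactly φ(d) elements of each order d | m, and none otherwise.
23 | 138, and φ(23) = 23 − 1 = 22.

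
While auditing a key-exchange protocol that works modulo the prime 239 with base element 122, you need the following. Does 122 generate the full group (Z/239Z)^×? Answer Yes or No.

No

φ(239) = 239 − 1 = 238 = 2 · 7 · 17.
An element g generates (Z/239Z)^× iff g^(238/q) ≢ 1 (mod 239) for each prime q ∈ {2, 7, 17}.
122^119 ≡ 1 (mod 239)  [q = 2: ≡ 1 ✗]
122^34 ≡ 98 (mod 239)  [q = 7: ≢ 1 ✓]
122^14 ≡ 187 (mod 239)  [q = 17: ≢ 1 ✓]
122^119 ≡ 1 shows ord(122) | 119, strictly less than φ(239); not a primitive root.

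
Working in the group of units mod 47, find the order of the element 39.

ord(39) | φ(47) = 47 − 1 = 46 = 2 · 23.
Divisors of 46: 1, 2, 23, 46.
Evaluate successive powers at the divisors of 46:
39^1 ≡ 39
39^2 ≡ 17
39^23 ≡ 46
39^46 ≡ 1
Therefore the multiplicative order of 39 modulo 47 is 46.

46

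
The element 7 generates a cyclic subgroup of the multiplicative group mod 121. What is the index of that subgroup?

1

Since 7 ∈ (Z/121Z)^×, its order divides φ(121) = φ(11^2) = 11·(11−1) = 110 = 2 · 5 · 11.
Divisors of 110: 1, 2, 5, 10, 11, 22, 55, 110.
Check 7^d mod 121 for each divisor in increasing order:
7^1 ≡ 7
7^2 ≡ 49
7^5 ≡ 109
7^10 ≡ 23
7^11 ≡ 40
7^22 ≡ 27
7^55 ≡ 120
7^110 ≡ 1
The order of 7 is 110, so the subgroup it generates has 110 elements.
[(Z/121Z)^× : ⟨7⟩] = 110/110 = 1.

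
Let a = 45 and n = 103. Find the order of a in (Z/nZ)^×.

102

By Lagrange's theorem, ord_103(45) divides φ(103) = 103 − 1 = 102 = 2 · 3 · 17.
Divisors of 102: 1, 2, 3, 6, 17, 34, 51, 102.
Check 45^d mod 103 for each divisor in increasing order:
45^1 ≡ 45
45^2 ≡ 68
45^3 ≡ 73
45^6 ≡ 76
45^17 ≡ 57
45^34 ≡ 56
45^51 ≡ 102
45^102 ≡ 1
Hence ord(45) = 102.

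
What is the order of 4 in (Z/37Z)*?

18

Since 4 ∈ (Z/37Z)^×, its order divides φ(37) = 37 − 1 = 36 = 2^2 · 3^2.
Divisors of 36: 1, 2, 3, 4, 6, 9, 12, 18, 36.
Evaluate successive powers at the divisors of 36:
4^1 ≡ 4 (mod 37)
4^2 ≡ 16 (mod 37)
4^3 ≡ 27 (mod 37)
4^4 ≡ 34 (mod 37)
4^6 ≡ 26 (mod 37)
4^9 ≡ 36 (mod 37)
4^12 ≡ 10 (mod 37)
4^18 ≡ 1 (mod 37) ✓
Hence ord(4) = 18.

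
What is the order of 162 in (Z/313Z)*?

52

The order of 162 must divide φ(313) = 313 − 1 = 312 = 2^3 · 3 · 13.
Divisors of 312: 1, 2, 3, 4, 6, 8, 12, 13, 24, 26, 39, 52, 78, 104, 156, 312.
Check 162^d mod 313 for each divisor in increasing order:
162^1 ≡ 162 (mod 313)
162^2 ≡ 265 (mod 313)
162^3 ≡ 49 (mod 313)
162^4 ≡ 113 (mod 313)
162^6 ≡ 210 (mod 313)
162^8 ≡ 249 (mod 313)
162^12 ≡ 280 (mod 313)
162^13 ≡ 288 (mod 313)
162^24 ≡ 150 (mod 313)
162^26 ≡ 312 (mod 313)
162^39 ≡ 25 (mod 313)
162^52 ≡ 1 (mod 313) ✓
So ord_313(162) = 52.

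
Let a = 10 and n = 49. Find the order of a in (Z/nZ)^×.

42

The order of 10 must divide φ(49) = φ(7^2) = 7·(7−1) = 42 = 2 · 3 · 7.
Divisors of 42: 1, 2, 3, 6, 7, 14, 21, 42.
Evaluate successive powers at the divisors of 42:
10^1 ≡ 10 (mod 49)
10^2 ≡ 2 (mod 49)
10^3 ≡ 20 (mod 49)
10^6 ≡ 8 (mod 49)
10^7 ≡ 31 (mod 49)
10^14 ≡ 30 (mod 49)
10^21 ≡ 48 (mod 49)
10^42 ≡ 1 (mod 49) ✓
So ord_49(10) = 42.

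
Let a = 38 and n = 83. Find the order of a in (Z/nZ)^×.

ord(38) | φ(83) = 83 − 1 = 82 = 2 · 41.
Divisors of 82: 1, 2, 41, 82.
Check 38^d mod 83 for each divisor in increasing order:
38^1 ≡ 38
38^2 ≡ 33
38^41 ≡ 1
The smallest such exponent is 41, so the order of 38 is 41.

41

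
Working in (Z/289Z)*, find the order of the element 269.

By Lagrange's theorem, ord_289(269) divides φ(289) = φ(17^2) = 17·(17−1) = 272 = 2^4 · 17.
Divisors of 272: 1, 2, 4, 8, 16, 17, 34, 68, 136, 272.
Test each divisor d:
269^1 ≡ 269 (mod 289)
269^2 ≡ 111 (mod 289)
269^4 ≡ 183 (mod 289)
269^8 ≡ 254 (mod 289)
269^16 ≡ 69 (mod 289)
269^17 ≡ 65 (mod 289)
269^34 ≡ 179 (mod 289)
269^68 ≡ 251 (mod 289)
269^136 ≡ 288 (mod 289)
269^272 ≡ 1 (mod 289) ✓
The smallest such exponent is 272, so the order of 269 is 272.

272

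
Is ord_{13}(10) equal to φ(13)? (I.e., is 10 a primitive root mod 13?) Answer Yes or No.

No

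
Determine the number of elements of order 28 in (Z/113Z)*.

12

φ(113) = 113 − 1 = 112 = 2^4 · 7.
(Z/113Z)^× is cyclic (|G| = 112); a cyclic group of order m has exactly φ(d) elements of each order d | m, and none otherwise.
28 = 2^2 · 7 divides 112, and φ(28) = 12.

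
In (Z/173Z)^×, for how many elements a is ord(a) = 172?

84

φ(173) = 173 − 1 = 172 = 2^2 · 43.
(Z/173Z)^× is cyclic (|G| = 172); a cyclic group of order m has exactly φ(d) elements of each order d | m, and none otherwise.
172 = 2^2 · 43 divides 172, and φ(172) = 84.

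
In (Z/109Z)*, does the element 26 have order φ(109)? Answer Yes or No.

φ(109) = 109 − 1 = 108 = 2^2 · 3^3.
An element g generates (Z/109Z)^× iff g^(108/q) ≢ 1 (mod 109) for each prime q ∈ {2, 3}.
26^54 ≡ 1 (mod 109)  [q = 2: ≡ 1 ✗]
26^36 ≡ 63 (mod 109)  [q = 3: ≢ 1 ✓]
The check at q = 2 fails, so 26 generates a proper subgroup.

No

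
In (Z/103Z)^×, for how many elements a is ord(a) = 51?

φ(103) = 103 − 1 = 102 = 2 · 3 · 17.
In a cyclic group of order 102, there are φ(d) elements of order d for each divisor d of 102, and zero for non-divisors.
51 = 3 · 17 divides 102, and φ(51) = 32.

32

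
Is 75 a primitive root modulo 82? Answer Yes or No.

Yes

φ(82) = φ(2)·φ(41) = 1·40 = 40 = 2^3 · 5.
75 is a primitive root mod 82 iff 75^(φ(82)/q) ≢ 1 for every prime q | φ(82), i.e. q ∈ {2, 5}.
75^20 ≡ 81 (mod 82)  [q = 2: ≢ 1 ✓]
75^8 ≡ 37 (mod 82)  [q = 5: ≢ 1 ✓]
None equal 1, so ord_82(75) = 40: 75 is a primitive root.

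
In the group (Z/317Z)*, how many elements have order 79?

78

φ(317) = 317 − 1 = 316 = 2^2 · 79.
In a cyclic group of order 316, there are φ(d) elements of order d for each divisor d of 316, and zero for non-divisors.
79 | 316, and φ(79) = 79 − 1 = 78.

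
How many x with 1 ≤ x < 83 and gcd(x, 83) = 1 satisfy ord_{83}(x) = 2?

1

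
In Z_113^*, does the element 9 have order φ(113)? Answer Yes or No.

φ(113) = 113 − 1 = 112 = 2^4 · 7.
It suffices to check that the order of 9 is not a proper divisor of 112: compute 9^(112/q) for q ∈ {2, 7}.
9^56 ≡ 1 (mod 113)  [q = 2: ≡ 1 ✗]
9^16 ≡ 28 (mod 113)  [q = 7: ≢ 1 ✓]
The check at q = 2 fails, so 9 generates a proper subgroup.

No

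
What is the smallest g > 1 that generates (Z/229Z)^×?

6

φ(229) = 229 − 1 = 228 = 2^2 · 3 · 19.
Test candidates g = 2, 3, … against the prime factors q ∈ {2, 3, 19} of φ(229): g is a generator iff g^(228/q) ≢ 1 for every such q.
g = 2: 2^114 ≡ 228; 2^76 ≡ 1 — hits 1, so not a primitive root.
g = 3: 3^114 ≡ 1 — hits 1, so not a primitive root.
g = 4: 4^114 ≡ 1 — hits 1, so not a primitive root.
g = 5: 5^114 ≡ 1 — hits 1, so not a primitive root.
g = 6: 6^114 ≡ 228; 6^76 ≡ 134; 6^12 ≡ 165 — none is 1, so 6 is a primitive root.
So 6 is the smallest generator of (Z/229Z)^×.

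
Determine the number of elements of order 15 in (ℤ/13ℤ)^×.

0

φ(13) = 13 − 1 = 12 = 2^2 · 3.
In a cyclic group of order 12, there are φ(d) elements of order d for each divisor d of 12, and zero for non-divisors.
Since 15 ∤ 12, the count is 0.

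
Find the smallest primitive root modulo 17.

3

φ(17) = 17 − 1 = 16 = 2^4.
Test candidates g = 2, 3, … against the prime factors q ∈ {2} of φ(17): g is a generator iff g^(16/q) ≢ 1 for every such q.
g = 2: 2^8 ≡ 1 — hits 1, so not a primitive root.
g = 3: 3^8 ≡ 16 — none is 1, so 3 is a primitive root.
Hence the least primitive root of 17 is 3.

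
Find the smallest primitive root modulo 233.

3

φ(233) = 233 − 1 = 232 = 2^3 · 29.
Test candidates g = 2, 3, … against the prime factors q ∈ {2, 29} of φ(233): g is a generator iff g^(232/q) ≢ 1 for every such q.
g = 2: 2^116 ≡ 1 — hits 1, so not a primitive root.
g = 3: 3^116 ≡ 232; 3^8 ≡ 37 — none is 1, so 3 is a primitive root.
Hence the least primitive root of 233 is 3.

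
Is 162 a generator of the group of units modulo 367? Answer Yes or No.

No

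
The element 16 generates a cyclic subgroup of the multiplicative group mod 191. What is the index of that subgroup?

2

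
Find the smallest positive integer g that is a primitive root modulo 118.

11

φ(118) = φ(2)·φ(59) = 1·58 = 58 = 2 · 29.
g is a primitive root iff g^(58/q) ≢ 1 (mod 118) for each prime q ∈ {2, 29}.
g = 2: gcd(2, 118) = 2 > 1, not a unit — skip.
g = 3: 3^29 ≡ 1 — hits 1, so not a primitive root.
g = 4: gcd(4, 118) = 2 > 1, not a unit — skip.
g = 5: 5^29 ≡ 1 — hits 1, so not a primitive root.
g = 6: gcd(6, 118) = 2 > 1, not a unit — skip.
g = 7: 7^29 ≡ 1 — hits 1, so not a primitive root.
g = 8: gcd(8, 118) = 2 > 1, not a unit — skip.
g = 9: 9^29 ≡ 1 — hits 1, so not a primitive root.
g = 10: gcd(10, 118) = 2 > 1, not a unit — skip.
g = 11: 11^29 ≡ 117; 11^2 ≡ 3 — none is 1, so 11 is a primitive root.
The smallest primitive root modulo 118 is 11.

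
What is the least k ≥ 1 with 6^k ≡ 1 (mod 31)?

6

The order of 6 must divide φ(31) = 31 − 1 = 30 = 2 · 3 · 5.
Divisors of 30: 1, 2, 3, 5, 6, 10, 15, 30.
Evaluate successive powers at the divisors of 30:
6^1 ≡ 6 (mod 31)
6^2 ≡ 5 (mod 31)
6^3 ≡ 30 (mod 31)
6^5 ≡ 26 (mod 31)
6^6 ≡ 1 (mod 31) ✓
So ord_31(6) = 6.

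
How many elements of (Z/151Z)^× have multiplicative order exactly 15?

8

φ(151) = 151 − 1 = 150 = 2 · 3 · 5^2.
(Z/151Z)^× is cyclic (|G| = 150); a cyclic group of order m has exactly φ(d) elements of each order d | m, and none otherwise.
15 = 3 · 5 divides 150, and φ(15) = 8.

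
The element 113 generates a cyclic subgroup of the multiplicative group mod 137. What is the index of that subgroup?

1

Since 113 ∈ (Z/137Z)^×, its order divides φ(137) = 137 − 1 = 136 = 2^3 · 17.
Divisors of 136: 1, 2, 4, 8, 17, 34, 68, 136.
Check 113^d mod 137 for each divisor in increasing order:
113^1 ≡ 113 (mod 137)
113^2 ≡ 28 (mod 137)
113^4 ≡ 99 (mod 137)
113^8 ≡ 74 (mod 137)
113^17 ≡ 96 (mod 137)
113^34 ≡ 37 (mod 137)
113^68 ≡ 136 (mod 137)
113^136 ≡ 1 (mod 137) ✓
Thus |⟨113⟩| = ord(113) = 136.
Index = |(Z/137Z)^×| / |⟨113⟩| = 136 / 136 = 1.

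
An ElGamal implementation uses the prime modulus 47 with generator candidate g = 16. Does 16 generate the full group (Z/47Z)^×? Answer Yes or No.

No

φ(47) = 47 − 1 = 46 = 2 · 23.
Test 16^(46/q) mod 47 for each prime factor q of 46:
16^23 ≡ 1 (mod 47)  [q = 2: ≡ 1 ✗]
16^2 ≡ 21 (mod 47)  [q = 23: ≢ 1 ✓]
Since 16^23 ≡ 1, the order of 16 divides 23 < 46, so 16 is not a primitive root.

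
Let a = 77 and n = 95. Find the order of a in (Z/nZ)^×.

4

The order of 77 must divide φ(95) = φ(5·19) = (5−1)·(19−1) = 4·18 = 72 = 2^3 · 3^2.
Divisors of 72: 1, 2, 3, 4, 6, 8, 9, 12, 18, 24, 36, 72.
Compute 77^d (mod 95) for the divisors d until we hit 1:
77^1 ≡ 77 (mod 95)
77^2 ≡ 39 (mod 95)
77^3 ≡ 58 (mod 95)
77^4 ≡ 1 (mod 95) ✓
So ord_95(77) = 4.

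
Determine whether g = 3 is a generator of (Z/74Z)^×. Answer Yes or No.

No

φ(74) = φ(2)·φ(37) = 1·36 = 36 = 2^2 · 3^2.
3 is a primitive root mod 74 iff 3^(φ(74)/q) ≢ 1 for every prime q | φ(74), i.e. q ∈ {2, 3}.
3^18 ≡ 1 (mod 74)  [q = 2: ≡ 1 ✗]
3^12 ≡ 47 (mod 74)  [q = 3: ≢ 1 ✓]
The check at q = 2 fails, so 3 generates a proper subgroup.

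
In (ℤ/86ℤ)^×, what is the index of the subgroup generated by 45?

By Lagrange's theorem, ord_86(45) divides φ(86) = φ(2)·φ(43) = 1·42 = 42 = 2 · 3 · 7.
Divisors of 42: 1, 2, 3, 6, 7, 14, 21, 42.
Evaluate successive powers at the divisors of 42:
45^1 ≡ 45 (mod 86)
45^2 ≡ 47 (mod 86)
45^3 ≡ 51 (mod 86)
45^6 ≡ 21 (mod 86)
45^7 ≡ 85 (mod 86)
45^14 ≡ 1 (mod 86) ✓
The order of 45 is 14, so the subgroup it generates has 14 elements.
[(Z/86Z)^× : ⟨45⟩] = 42/14 = 3.

3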